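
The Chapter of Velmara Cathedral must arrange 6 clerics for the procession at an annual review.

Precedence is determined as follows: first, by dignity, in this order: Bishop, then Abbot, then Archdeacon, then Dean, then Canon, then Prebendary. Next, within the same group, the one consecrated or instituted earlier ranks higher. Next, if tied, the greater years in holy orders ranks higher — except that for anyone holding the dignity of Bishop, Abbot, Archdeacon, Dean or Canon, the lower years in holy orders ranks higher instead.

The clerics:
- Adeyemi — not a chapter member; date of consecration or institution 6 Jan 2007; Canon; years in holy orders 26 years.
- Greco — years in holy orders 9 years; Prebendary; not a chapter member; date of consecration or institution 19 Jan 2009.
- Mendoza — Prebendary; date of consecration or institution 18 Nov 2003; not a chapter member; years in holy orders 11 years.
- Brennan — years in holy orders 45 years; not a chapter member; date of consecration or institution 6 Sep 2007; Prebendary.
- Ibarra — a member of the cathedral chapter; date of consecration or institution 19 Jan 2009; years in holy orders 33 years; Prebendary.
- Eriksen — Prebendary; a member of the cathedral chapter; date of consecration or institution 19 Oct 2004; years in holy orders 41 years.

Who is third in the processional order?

By dignity: Adeyemi (Canon); then Mendoza, Eriksen, Brennan, Ibarra and Greco (Prebendary).
Among Mendoza, Eriksen, Brennan, Ibarra and Greco, by date of consecration or institution (earlier first): Mendoza (18 Nov 2003) before Eriksen (19 Oct 2004) before Brennan (6 Sep 2007) before Ibarra and Greco (19 Jan 2009).
Among Ibarra and Greco, by years in holy orders (higher first): Ibarra (33 years) before Greco (9 years).
Order: Adeyemi, Mendoza, Eriksen, Brennan, Ibarra, Greco.

Eriksen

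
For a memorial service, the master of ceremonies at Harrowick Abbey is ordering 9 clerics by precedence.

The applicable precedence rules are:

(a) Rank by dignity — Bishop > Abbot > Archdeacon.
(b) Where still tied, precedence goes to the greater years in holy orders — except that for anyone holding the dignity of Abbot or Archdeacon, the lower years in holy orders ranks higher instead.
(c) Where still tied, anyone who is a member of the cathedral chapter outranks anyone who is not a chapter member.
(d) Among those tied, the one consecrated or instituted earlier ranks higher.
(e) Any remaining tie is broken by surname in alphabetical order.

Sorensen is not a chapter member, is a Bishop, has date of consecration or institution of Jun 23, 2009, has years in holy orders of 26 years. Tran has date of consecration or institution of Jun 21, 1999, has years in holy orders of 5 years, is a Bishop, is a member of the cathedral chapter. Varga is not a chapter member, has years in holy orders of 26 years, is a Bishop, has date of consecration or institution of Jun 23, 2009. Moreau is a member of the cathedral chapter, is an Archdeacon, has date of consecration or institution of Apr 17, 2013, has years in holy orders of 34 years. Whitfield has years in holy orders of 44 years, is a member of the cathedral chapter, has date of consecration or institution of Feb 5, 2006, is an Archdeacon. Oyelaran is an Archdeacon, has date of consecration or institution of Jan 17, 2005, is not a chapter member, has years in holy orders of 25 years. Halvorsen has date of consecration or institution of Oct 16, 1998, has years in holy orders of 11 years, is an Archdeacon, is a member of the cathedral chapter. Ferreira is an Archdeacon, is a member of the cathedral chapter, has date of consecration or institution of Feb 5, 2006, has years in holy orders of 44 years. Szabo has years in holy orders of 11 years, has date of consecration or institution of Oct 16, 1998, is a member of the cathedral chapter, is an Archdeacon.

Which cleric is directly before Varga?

Sorensen

By dignity: Sorensen, Varga and Tran (Bishop); then Halvorsen, Szabo, Oyelaran, Moreau, Ferreira and Whitfield (Archdeacon).
Among Sorensen, Varga and Tran, by years in holy orders (higher first): Sorensen and Varga (26 years) before Tran (5 years).
Sorensen and Varga are each not a chapter member, so the next rule applies.
Sorensen and Varga both have date of consecration or institution Jun 23, 2009, so the next rule applies.
Among Sorensen and Varga, alphabetically by surname: Sorensen before Varga.
Among Halvorsen, Szabo, Oyelaran, Moreau, Ferreira and Whitfield, by years in holy orders (lower first) (reversed rule for this group): Halvorsen and Szabo (11 years) before Oyelaran (25 years) before Moreau (34 years) before Ferreira and Whitfield (44 years).
Halvorsen and Szabo are each a member of the cathedral chapter, so the next rule applies.
Halvorsen and Szabo both have date of consecration or institution Oct 16, 1998, so the next rule applies.
Among Halvorsen and Szabo, alphabetically by surname: Halvorsen before Szabo.
Ferreira and Whitfield are each a member of the cathedral chapter, so the next rule applies.
Ferreira and Whitfield both have date of consecration or institution Feb 5, 2006, so the next rule applies.
Among Ferreira and Whitfield, alphabetically by surname: Ferreira before Whitfield.
Order: Sorensen, Varga, Tran, Halvorsen, Szabo, Oyelaran, Moreau, Ferreira, Whitfield.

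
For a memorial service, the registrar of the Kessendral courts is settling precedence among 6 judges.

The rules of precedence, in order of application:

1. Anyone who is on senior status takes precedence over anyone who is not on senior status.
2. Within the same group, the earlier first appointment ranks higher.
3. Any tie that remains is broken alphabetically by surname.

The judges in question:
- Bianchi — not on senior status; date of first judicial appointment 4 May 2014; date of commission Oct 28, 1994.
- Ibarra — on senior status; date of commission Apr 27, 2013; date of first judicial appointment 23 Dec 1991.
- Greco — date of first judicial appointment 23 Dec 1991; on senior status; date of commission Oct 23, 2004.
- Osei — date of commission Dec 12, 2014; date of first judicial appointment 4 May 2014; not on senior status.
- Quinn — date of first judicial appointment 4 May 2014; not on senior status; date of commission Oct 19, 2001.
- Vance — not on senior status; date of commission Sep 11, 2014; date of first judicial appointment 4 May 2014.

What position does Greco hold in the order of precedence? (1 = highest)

1

By the first rule: Greco and Ibarra (both on senior status); then Bianchi, Osei, Quinn and Vance (each not on senior status).
Greco and Ibarra both have date of first judicial appointment 23 Dec 1991, so the next rule applies.
Among Greco and Ibarra, alphabetically by surname: Greco before Ibarra.
Bianchi, Osei, Quinn and Vance all have date of first judicial appointment 4 May 2014, so the next rule applies.
Among Bianchi, Osei, Quinn and Vance, alphabetically by surname: Bianchi before Osei before Quinn before Vance.
Order: Greco, Ibarra, Bianchi, Osei, Quinn, Vance. So position 1.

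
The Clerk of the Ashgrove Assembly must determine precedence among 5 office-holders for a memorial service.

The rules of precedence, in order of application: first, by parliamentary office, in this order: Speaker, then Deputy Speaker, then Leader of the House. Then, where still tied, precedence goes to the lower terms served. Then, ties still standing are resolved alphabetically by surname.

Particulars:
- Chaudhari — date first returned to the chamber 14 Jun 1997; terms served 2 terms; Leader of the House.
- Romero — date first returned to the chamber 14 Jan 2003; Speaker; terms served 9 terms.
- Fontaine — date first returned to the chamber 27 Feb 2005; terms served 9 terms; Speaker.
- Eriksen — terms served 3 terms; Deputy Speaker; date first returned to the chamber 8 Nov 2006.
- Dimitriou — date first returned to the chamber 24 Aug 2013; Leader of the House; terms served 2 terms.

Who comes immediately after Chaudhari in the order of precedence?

Dimitriou

By parliamentary office: Fontaine and Romero (Speaker); then Eriksen (Deputy Speaker); then Chaudhari and Dimitriou (Leader of the House).
Fontaine and Romero both have terms served 9 terms, so the next rule applies.
Among Fontaine and Romero, alphabetically by surname: Fontaine before Romero.
Chaudhari and Dimitriou both have terms served 2 terms, so the next rule applies.
Among Chaudhari and Dimitriou, alphabetically by surname: Chaudhari before Dimitriou.
Order: Fontaine, Romero, Eriksen, Chaudhari, Dimitriou.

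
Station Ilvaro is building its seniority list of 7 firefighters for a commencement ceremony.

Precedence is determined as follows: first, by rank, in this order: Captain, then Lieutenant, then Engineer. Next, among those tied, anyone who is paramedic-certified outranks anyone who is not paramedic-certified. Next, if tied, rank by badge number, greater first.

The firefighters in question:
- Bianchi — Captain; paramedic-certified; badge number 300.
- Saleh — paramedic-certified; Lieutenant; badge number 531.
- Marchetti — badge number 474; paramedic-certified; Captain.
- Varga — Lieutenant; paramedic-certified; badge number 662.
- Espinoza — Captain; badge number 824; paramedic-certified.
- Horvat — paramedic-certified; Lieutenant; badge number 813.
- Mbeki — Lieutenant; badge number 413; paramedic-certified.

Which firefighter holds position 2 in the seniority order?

By rank: Espinoza, Marchetti and Bianchi (Captain); then Horvat, Varga, Saleh and Mbeki (Lieutenant).
Espinoza, Marchetti and Bianchi are each paramedic-certified, so the next rule applies.
Among Espinoza, Marchetti and Bianchi, by badge number (higher first): Espinoza (824) before Marchetti (474) before Bianchi (300).
Horvat, Varga, Saleh and Mbeki are each paramedic-certified, so the next rule applies.
Among Horvat, Varga, Saleh and Mbeki, by badge number (higher first): Horvat (813) before Varga (662) before Saleh (531) before Mbeki (413).
Order: Espinoza, Marchetti, Bianchi, Horvat, Varga, Saleh, Mbeki.

Marchetti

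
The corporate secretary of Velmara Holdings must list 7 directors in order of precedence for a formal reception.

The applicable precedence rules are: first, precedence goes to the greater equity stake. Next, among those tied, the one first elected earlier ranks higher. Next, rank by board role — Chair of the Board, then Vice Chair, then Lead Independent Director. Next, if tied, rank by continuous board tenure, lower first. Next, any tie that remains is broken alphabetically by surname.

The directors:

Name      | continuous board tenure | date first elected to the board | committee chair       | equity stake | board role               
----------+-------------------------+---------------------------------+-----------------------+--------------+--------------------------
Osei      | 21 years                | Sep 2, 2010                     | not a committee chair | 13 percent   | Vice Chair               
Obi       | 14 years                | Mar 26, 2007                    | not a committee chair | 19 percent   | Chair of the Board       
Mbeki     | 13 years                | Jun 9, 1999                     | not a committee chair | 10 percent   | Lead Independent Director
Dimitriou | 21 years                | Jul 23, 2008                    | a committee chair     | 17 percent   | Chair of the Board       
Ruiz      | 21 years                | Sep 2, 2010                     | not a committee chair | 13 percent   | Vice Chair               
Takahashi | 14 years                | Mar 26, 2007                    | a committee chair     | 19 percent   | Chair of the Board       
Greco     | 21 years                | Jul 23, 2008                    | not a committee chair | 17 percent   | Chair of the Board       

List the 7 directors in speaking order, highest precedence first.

By equity stake (higher first): Obi and Takahashi (both 19 percent); then Dimitriou and Greco (both 17 percent); then Osei and Ruiz (both 13 percent); then Mbeki (10 percent).
Obi and Takahashi both have date first elected to the board Mar 26, 2007, so the next rule applies.
Obi and Takahashi are each Chair of the Board, so the next rule applies.
Obi and Takahashi both have continuous board tenure 14 years, so the next rule applies.
Among Obi and Takahashi, alphabetically by surname: Obi before Takahashi.
Dimitriou and Greco both have date first elected to the board Jul 23, 2008, so the next rule applies.
Dimitriou and Greco are each Chair of the Board, so the next rule applies.
Dimitriou and Greco both have continuous board tenure 21 years, so the next rule applies.
Among Dimitriou and Greco, alphabetically by surname: Dimitriou before Greco.
Osei and Ruiz both have date first elected to the board Sep 2, 2010, so the next rule applies.
Osei and Ruiz are each Vice Chair, so the next rule applies.
Osei and Ruiz both have continuous board tenure 21 years, so the next rule applies.
Among Osei and Ruiz, alphabetically by surname: Osei before Ruiz.
Full order: Obi, Takahashi, Dimitriou, Greco, Osei, Ruiz, Mbeki.

Obi, Takahashi, Dimitriou, Greco, Osei, Ruiz, Mbeki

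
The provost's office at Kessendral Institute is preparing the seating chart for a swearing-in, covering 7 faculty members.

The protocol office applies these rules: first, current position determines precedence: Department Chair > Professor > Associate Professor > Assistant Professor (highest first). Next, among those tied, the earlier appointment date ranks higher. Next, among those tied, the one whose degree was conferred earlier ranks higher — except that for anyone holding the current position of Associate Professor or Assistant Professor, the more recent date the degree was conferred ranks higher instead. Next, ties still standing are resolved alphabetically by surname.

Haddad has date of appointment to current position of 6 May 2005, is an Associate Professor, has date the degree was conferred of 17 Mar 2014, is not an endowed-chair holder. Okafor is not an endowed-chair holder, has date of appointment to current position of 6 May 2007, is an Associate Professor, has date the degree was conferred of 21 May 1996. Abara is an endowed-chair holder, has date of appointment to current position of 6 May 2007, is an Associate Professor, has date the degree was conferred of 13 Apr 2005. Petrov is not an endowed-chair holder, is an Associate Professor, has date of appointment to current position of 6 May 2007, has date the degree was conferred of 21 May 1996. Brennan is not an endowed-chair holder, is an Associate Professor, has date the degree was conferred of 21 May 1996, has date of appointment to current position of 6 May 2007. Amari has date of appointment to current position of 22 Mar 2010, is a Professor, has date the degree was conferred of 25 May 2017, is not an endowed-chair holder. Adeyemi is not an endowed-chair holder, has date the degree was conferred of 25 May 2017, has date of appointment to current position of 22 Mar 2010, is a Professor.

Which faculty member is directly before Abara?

Haddad

By current position: Adeyemi and Amari (Professor); then Haddad, Abara, Brennan, Okafor and Petrov (Associate Professor).
Adeyemi and Amari both have date of appointment to current position 22 Mar 2010, so the next rule applies.
Adeyemi and Amari both have date the degree was conferred 25 May 2017, so the next rule applies.
Among Adeyemi and Amari, alphabetically by surname: Adeyemi before Amari.
Among Haddad, Abara, Brennan, Okafor and Petrov, by date of appointment to current position (earlier first): Haddad (6 May 2005) before Abara, Brennan, Okafor and Petrov (6 May 2007).
Among Abara, Brennan, Okafor and Petrov, by date the degree was conferred (later first) (reversed rule for this group): Abara (13 Apr 2005) before Brennan, Okafor and Petrov (21 May 1996).
Among Brennan, Okafor and Petrov, alphabetically by surname: Brennan before Okafor before Petrov.
Order: Adeyemi, Amari, Haddad, Abara, Brennan, Okafor, Petrov.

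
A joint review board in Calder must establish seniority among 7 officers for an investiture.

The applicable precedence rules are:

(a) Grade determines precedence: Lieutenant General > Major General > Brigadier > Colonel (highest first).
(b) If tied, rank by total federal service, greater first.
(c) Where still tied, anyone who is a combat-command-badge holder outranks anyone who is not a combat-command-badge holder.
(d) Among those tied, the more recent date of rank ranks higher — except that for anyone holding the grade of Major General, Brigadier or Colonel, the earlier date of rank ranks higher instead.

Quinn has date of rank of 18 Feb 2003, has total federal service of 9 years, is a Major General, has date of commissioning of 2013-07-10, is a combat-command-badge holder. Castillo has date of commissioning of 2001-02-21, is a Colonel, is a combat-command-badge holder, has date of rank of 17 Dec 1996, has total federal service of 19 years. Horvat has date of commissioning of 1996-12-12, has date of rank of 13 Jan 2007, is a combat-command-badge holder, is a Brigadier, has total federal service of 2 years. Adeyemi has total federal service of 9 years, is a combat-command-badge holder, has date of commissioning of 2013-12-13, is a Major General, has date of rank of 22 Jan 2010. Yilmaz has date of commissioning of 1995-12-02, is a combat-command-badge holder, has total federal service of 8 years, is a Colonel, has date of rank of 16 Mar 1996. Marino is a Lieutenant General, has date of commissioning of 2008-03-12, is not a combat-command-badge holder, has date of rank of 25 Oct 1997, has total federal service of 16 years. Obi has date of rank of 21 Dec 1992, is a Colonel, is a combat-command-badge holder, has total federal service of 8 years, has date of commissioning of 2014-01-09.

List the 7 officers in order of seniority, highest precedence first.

Marino, Quinn, Adeyemi, Horvat, Castillo, Obi, Yilmaz

By grade: Marino (Lieutenant General); then Quinn and Adeyemi (Major General); then Horvat (Brigadier); then Castillo, Obi and Yilmaz (Colonel).
Quinn and Adeyemi both have total federal service 9 years, so the next rule applies.
Quinn and Adeyemi are each a combat-command-badge holder, so the next rule applies.
Among Quinn and Adeyemi, by date of rank (earlier first) (reversed rule for this group): Quinn (18 Feb 2003) before Adeyemi (22 Jan 2010).
Among Castillo, Obi and Yilmaz, by total federal service (higher first): Castillo (19 years) before Obi and Yilmaz (8 years).
Obi and Yilmaz are each a combat-command-badge holder, so the next rule applies.
Among Obi and Yilmaz, by date of rank (earlier first) (reversed rule for this group): Obi (21 Dec 1992) before Yilmaz (16 Mar 1996).
Full order: Marino, Quinn, Adeyemi, Horvat, Castillo, Obi, Yilmaz.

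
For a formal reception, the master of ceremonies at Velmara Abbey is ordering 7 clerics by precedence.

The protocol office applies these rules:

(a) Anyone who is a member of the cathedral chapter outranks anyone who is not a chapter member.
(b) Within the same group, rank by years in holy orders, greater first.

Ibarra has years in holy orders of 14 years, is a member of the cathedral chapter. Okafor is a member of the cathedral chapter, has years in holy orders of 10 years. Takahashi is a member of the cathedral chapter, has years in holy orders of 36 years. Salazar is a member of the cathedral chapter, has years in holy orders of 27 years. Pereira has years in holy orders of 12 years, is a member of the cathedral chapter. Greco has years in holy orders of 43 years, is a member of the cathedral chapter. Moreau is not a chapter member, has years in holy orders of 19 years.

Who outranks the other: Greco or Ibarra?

By the first rule: Greco, Takahashi, Salazar, Ibarra, Pereira and Okafor (each a member of the cathedral chapter); then Moreau (not a chapter member).
Among Greco, Takahashi, Salazar, Ibarra, Pereira and Okafor, by years in holy orders (higher first): Greco (43 years) before Takahashi (36 years) before Salazar (27 years) before Ibarra (14 years) before Pereira (12 years) before Okafor (10 years).
So Greco takes precedence.

Greco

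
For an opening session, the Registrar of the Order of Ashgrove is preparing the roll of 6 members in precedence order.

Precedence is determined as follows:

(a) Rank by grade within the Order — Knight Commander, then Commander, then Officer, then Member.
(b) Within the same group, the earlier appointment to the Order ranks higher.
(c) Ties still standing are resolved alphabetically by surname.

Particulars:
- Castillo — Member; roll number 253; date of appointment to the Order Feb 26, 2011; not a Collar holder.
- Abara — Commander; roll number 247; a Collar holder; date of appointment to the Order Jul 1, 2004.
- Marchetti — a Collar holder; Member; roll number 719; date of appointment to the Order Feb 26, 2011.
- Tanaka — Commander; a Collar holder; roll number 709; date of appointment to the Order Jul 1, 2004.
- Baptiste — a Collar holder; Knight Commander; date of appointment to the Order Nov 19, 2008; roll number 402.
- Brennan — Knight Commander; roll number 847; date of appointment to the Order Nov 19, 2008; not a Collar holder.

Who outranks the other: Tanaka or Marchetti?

Tanaka

By grade within the Order: Baptiste and Brennan (Knight Commander); then Abara and Tanaka (Commander); then Castillo and Marchetti (Member).
Baptiste and Brennan both have date of appointment to the Order Nov 19, 2008, so the next rule applies.
Among Baptiste and Brennan, alphabetically by surname: Baptiste before Brennan.
Abara and Tanaka both have date of appointment to the Order Jul 1, 2004, so the next rule applies.
Among Abara and Tanaka, alphabetically by surname: Abara before Tanaka.
Castillo and Marchetti both have date of appointment to the Order Feb 26, 2011, so the next rule applies.
Among Castillo and Marchetti, alphabetically by surname: Castillo before Marchetti.
So Tanaka takes precedence.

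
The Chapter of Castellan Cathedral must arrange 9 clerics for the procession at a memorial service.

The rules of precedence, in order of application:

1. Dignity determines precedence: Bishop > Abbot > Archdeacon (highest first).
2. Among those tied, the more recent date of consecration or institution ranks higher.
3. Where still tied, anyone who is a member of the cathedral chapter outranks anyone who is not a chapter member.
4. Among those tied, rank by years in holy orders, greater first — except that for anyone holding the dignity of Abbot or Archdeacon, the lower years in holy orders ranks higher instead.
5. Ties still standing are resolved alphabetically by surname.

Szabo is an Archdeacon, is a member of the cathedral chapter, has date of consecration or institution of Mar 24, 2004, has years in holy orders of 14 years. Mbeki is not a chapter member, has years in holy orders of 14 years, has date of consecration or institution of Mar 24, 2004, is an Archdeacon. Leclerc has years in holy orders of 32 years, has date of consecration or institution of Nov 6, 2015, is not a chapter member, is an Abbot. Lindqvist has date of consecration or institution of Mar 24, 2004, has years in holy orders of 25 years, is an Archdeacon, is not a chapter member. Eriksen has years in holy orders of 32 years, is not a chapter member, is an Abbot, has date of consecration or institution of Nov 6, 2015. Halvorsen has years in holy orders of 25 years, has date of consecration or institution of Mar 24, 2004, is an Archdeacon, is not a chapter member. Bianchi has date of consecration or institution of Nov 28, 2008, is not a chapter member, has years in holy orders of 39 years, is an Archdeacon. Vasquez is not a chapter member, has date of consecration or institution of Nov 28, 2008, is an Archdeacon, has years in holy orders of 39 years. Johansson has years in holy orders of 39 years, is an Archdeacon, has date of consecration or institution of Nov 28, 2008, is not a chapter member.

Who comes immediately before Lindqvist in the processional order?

Halvorsen

By dignity: Eriksen and Leclerc (Abbot); then Bianchi, Johansson, Vasquez, Szabo, Mbeki, Halvorsen and Lindqvist (Archdeacon).
Eriksen and Leclerc both have date of consecration or institution Nov 6, 2015, so the next rule applies.
Eriksen and Leclerc are each not a chapter member, so the next rule applies.
Eriksen and Leclerc both have years in holy orders 32 years, so the next rule applies.
Among Eriksen and Leclerc, alphabetically by surname: Eriksen before Leclerc.
Among Bianchi, Johansson, Vasquez, Szabo, Mbeki, Halvorsen and Lindqvist, by date of consecration or institution (later first): Bianchi, Johansson and Vasquez (Nov 28, 2008) before Szabo, Mbeki, Halvorsen and Lindqvist (Mar 24, 2004).
Bianchi, Johansson and Vasquez are each not a chapter member, so the next rule applies.
Bianchi, Johansson and Vasquez all have years in holy orders 39 years, so the next rule applies.
Among Bianchi, Johansson and Vasquez, alphabetically by surname: Bianchi before Johansson before Vasquez.
Among Szabo, Mbeki, Halvorsen and Lindqvist, a member of the cathedral chapter before not a chapter member: Szabo (a member of the cathedral chapter) before Mbeki, Halvorsen and Lindqvist (not a chapter member).
Among Mbeki, Halvorsen and Lindqvist, by years in holy orders (lower first) (reversed rule for this group): Mbeki (14 years) before Halvorsen and Lindqvist (25 years).
Among Halvorsen and Lindqvist, alphabetically by surname: Halvorsen before Lindqvist.
Order: Eriksen, Leclerc, Bianchi, Johansson, Vasquez, Szabo, Mbeki, Halvorsen, Lindqvist.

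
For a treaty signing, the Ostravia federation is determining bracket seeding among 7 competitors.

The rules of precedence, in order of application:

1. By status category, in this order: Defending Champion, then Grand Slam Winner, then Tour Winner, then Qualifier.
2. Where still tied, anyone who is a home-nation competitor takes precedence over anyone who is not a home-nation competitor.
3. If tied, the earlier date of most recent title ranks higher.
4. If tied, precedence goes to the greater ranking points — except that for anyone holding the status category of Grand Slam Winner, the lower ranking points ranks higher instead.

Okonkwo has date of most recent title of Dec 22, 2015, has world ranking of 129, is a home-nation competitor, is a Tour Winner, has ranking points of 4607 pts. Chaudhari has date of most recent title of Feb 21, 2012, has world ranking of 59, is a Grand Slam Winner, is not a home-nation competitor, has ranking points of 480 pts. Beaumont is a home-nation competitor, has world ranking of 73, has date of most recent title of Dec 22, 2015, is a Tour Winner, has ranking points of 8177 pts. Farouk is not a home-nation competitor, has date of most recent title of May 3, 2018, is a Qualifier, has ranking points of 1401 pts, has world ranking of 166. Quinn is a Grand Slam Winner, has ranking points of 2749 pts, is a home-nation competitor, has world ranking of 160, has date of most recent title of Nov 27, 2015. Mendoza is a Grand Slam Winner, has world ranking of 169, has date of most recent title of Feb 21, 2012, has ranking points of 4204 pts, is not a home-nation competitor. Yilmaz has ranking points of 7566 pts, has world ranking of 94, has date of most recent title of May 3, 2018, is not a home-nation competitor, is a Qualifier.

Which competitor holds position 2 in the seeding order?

Chaudhari

By status category: Quinn, Chaudhari and Mendoza (Grand Slam Winner); then Beaumont and Okonkwo (Tour Winner); then Yilmaz and Farouk (Qualifier).
Among Quinn, Chaudhari and Mendoza, a home-nation competitor before not a home-nation competitor: Quinn (a home-nation competitor) before Chaudhari and Mendoza (not a home-nation competitor).
Chaudhari and Mendoza both have date of most recent title Feb 21, 2012, so the next rule applies.
Among Chaudhari and Mendoza, by ranking points (lower first) (reversed rule for this group): Chaudhari (480 pts) before Mendoza (4204 pts).
Beaumont and Okonkwo are each a home-nation competitor, so the next rule applies.
Beaumont and Okonkwo both have date of most recent title Dec 22, 2015, so the next rule applies.
Among Beaumont and Okonkwo, by ranking points (higher first): Beaumont (8177 pts) before Okonkwo (4607 pts).
Yilmaz and Farouk are each not a home-nation competitor, so the next rule applies.
Yilmaz and Farouk both have date of most recent title May 3, 2018, so the next rule applies.
Among Yilmaz and Farouk, by ranking points (higher first): Yilmaz (7566 pts) before Farouk (1401 pts).
Order: Quinn, Chaudhari, Mendoza, Beaumont, Okonkwo, Yilmaz, Farouk.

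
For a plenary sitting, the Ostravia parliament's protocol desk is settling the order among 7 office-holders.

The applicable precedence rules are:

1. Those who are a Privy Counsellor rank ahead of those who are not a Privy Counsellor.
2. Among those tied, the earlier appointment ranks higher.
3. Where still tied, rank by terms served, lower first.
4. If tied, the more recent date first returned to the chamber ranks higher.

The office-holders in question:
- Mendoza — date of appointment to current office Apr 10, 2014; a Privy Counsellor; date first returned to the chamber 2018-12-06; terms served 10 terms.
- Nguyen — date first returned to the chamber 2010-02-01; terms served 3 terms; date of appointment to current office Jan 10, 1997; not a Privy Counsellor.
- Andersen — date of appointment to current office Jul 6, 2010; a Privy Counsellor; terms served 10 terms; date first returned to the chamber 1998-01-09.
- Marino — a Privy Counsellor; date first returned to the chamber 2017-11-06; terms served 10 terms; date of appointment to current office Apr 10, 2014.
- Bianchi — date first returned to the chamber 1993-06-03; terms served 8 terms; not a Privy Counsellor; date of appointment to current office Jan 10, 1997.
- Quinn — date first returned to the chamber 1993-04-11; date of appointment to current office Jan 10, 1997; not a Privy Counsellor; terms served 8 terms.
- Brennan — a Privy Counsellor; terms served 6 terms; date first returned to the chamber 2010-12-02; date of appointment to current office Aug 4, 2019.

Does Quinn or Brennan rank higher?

By the first rule: Andersen, Mendoza, Marino and Brennan (each a Privy Counsellor); then Nguyen, Bianchi and Quinn (each not a Privy Counsellor).
Among Andersen, Mendoza, Marino and Brennan, by date of appointment to current office (earlier first): Andersen (Jul 6, 2010) before Mendoza and Marino (Apr 10, 2014) before Brennan (Aug 4, 2019).
Mendoza and Marino both have terms served 10 terms, so the next rule applies.
Among Mendoza and Marino, by date first returned to the chamber (later first): Mendoza (2018-12-06) before Marino (2017-11-06).
Nguyen, Bianchi and Quinn all have date of appointment to current office Jan 10, 1997, so the next rule applies.
Among Nguyen, Bianchi and Quinn, by terms served (lower first): Nguyen (3 terms) before Bianchi and Quinn (8 terms).
Among Bianchi and Quinn, by date first returned to the chamber (later first): Bianchi (1993-06-03) before Quinn (1993-04-11).
So Brennan takes precedence.

Brennan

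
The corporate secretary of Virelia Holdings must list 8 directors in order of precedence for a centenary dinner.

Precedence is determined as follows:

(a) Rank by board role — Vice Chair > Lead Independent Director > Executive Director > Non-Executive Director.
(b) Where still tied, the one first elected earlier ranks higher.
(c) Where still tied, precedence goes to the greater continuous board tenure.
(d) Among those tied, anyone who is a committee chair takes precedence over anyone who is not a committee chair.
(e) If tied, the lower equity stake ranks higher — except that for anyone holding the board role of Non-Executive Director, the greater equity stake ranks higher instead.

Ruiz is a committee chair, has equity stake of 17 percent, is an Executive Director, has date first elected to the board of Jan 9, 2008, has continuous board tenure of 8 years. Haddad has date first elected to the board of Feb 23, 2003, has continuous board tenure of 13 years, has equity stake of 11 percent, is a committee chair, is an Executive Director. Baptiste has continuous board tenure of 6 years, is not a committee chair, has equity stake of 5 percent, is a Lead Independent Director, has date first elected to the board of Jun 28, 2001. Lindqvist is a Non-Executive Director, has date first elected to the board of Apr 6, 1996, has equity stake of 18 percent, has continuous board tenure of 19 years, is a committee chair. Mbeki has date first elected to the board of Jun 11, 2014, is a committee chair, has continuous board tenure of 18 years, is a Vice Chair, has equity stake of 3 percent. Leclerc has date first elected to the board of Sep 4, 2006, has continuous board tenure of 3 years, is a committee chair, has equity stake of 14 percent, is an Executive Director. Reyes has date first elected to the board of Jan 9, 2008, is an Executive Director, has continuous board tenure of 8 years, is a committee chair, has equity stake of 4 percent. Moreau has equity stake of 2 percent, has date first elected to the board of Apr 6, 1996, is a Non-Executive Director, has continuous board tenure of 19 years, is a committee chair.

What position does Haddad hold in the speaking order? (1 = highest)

By board role: Mbeki (Vice Chair); then Baptiste (Lead Independent Director); then Haddad, Leclerc, Reyes and Ruiz (Executive Director); then Lindqvist and Moreau (Non-Executive Director).
Among Haddad, Leclerc, Reyes and Ruiz, by date first elected to the board (earlier first): Haddad (Feb 23, 2003) before Leclerc (Sep 4, 2006) before Reyes and Ruiz (Jan 9, 2008).
Reyes and Ruiz both have continuous board tenure 8 years, so the next rule applies.
Reyes and Ruiz are each a committee chair, so the next rule applies.
Among Reyes and Ruiz, by equity stake (lower first): Reyes (4 percent) before Ruiz (17 percent).
Lindqvist and Moreau both have date first elected to the board Apr 6, 1996, so the next rule applies.
Lindqvist and Moreau both have continuous board tenure 19 years, so the next rule applies.
Lindqvist and Moreau are each a committee chair, so the next rule applies.
Among Lindqvist and Moreau, by equity stake (higher first) (reversed rule for this group): Lindqvist (18 percent) before Moreau (2 percent).
Order: Mbeki, Baptiste, Haddad, Leclerc, Reyes, Ruiz, Lindqvist, Moreau. So position 3.

3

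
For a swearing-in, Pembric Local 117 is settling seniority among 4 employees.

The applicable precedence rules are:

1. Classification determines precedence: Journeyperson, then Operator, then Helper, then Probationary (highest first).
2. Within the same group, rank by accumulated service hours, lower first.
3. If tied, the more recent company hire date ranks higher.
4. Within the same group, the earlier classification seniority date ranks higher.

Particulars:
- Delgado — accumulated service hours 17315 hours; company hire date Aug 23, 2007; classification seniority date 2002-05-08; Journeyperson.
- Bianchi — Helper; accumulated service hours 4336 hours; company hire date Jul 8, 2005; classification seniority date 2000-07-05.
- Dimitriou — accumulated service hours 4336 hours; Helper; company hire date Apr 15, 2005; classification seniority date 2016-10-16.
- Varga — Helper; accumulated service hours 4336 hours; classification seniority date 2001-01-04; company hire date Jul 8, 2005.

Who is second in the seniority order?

Bianchi

By classification: Delgado (Journeyperson); then Bianchi, Varga and Dimitriou (Helper).
Bianchi, Varga and Dimitriou all have accumulated service hours 4336 hours, so the next rule applies.
Among Bianchi, Varga and Dimitriou, by company hire date (later first): Bianchi and Varga (Jul 8, 2005) before Dimitriou (Apr 15, 2005).
Among Bianchi and Varga, by classification seniority date (earlier first): Bianchi (2000-07-05) before Varga (2001-01-04).
Order: Delgado, Bianchi, Varga, Dimitriou.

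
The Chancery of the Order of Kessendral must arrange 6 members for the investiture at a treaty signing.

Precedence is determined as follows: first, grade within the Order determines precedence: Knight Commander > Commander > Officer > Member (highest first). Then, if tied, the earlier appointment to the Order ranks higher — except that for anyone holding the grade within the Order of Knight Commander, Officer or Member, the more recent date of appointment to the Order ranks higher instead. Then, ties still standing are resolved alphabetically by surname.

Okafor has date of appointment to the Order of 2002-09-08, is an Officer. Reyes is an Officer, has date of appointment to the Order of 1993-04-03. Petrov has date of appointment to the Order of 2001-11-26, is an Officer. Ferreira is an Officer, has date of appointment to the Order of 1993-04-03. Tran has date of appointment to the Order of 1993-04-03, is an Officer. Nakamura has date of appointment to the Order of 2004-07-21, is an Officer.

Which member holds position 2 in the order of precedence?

By grade within the Order: Nakamura, Okafor, Petrov, Ferreira, Reyes and Tran (Officer).
Among Nakamura, Okafor, Petrov, Ferreira, Reyes and Tran, by date of appointment to the Order (later first) (reversed rule for this group): Nakamura (2004-07-21) before Okafor (2002-09-08) before Petrov (2001-11-26) before Ferreira, Reyes and Tran (1993-04-03).
Among Ferreira, Reyes and Tran, alphabetically by surname: Ferreira before Reyes before Tran.
Order: Nakamura, Okafor, Petrov, Ferreira, Reyes, Tran.

Okafor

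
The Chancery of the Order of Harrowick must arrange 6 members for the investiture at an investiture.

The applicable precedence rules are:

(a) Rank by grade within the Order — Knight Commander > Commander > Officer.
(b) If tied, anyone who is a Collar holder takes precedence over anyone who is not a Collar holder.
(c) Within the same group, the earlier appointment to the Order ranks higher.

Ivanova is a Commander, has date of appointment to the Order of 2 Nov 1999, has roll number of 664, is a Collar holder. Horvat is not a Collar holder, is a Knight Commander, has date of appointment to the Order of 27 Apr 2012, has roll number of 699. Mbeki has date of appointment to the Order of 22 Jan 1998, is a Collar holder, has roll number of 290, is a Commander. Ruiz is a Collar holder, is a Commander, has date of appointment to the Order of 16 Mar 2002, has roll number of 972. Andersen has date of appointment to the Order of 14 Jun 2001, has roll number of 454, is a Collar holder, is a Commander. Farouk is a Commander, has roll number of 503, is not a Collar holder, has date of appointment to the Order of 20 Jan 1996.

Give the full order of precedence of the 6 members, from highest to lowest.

By grade within the Order: Horvat (Knight Commander); then Mbeki, Ivanova, Andersen, Ruiz and Farouk (Commander).
Among Mbeki, Ivanova, Andersen, Ruiz and Farouk, a Collar holder before not a Collar holder: Mbeki, Ivanova, Andersen and Ruiz (a Collar holder) before Farouk (not a Collar holder).
Among Mbeki, Ivanova, Andersen and Ruiz, by date of appointment to the Order (earlier first): Mbeki (22 Jan 1998) before Ivanova (2 Nov 1999) before Andersen (14 Jun 2001) before Ruiz (16 Mar 2002).
Full order: Horvat, Mbeki, Ivanova, Andersen, Ruiz, Farouk.

Horvat, Mbeki, Ivanova, Andersen, Ruiz, Farouk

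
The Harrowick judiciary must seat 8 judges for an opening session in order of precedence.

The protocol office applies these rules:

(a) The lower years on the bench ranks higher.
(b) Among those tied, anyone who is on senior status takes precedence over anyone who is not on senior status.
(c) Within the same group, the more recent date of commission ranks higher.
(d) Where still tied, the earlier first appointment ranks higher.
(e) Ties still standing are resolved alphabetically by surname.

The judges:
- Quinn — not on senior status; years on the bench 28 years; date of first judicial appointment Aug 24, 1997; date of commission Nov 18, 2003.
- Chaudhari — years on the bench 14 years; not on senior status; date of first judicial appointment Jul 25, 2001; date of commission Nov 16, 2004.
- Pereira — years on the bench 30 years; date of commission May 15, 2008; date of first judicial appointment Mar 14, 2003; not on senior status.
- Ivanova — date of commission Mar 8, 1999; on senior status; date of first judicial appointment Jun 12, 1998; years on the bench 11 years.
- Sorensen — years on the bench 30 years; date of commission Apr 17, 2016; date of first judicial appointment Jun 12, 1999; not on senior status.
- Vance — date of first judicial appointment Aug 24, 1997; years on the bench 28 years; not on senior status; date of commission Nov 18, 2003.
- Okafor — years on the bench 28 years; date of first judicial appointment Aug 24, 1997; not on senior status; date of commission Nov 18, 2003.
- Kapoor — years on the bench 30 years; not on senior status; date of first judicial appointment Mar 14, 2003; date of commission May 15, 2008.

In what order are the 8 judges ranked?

Ivanova, Chaudhari, Okafor, Quinn, Vance, Sorensen, Kapoor, Pereira

By years on the bench (lower first): Ivanova (11 years); then Chaudhari (14 years); then Okafor, Quinn and Vance (each 28 years); then Sorensen, Kapoor and Pereira (each 30 years).
Okafor, Quinn and Vance are each not on senior status, so the next rule applies.
Okafor, Quinn and Vance all have date of commission Nov 18, 2003, so the next rule applies.
Okafor, Quinn and Vance all have date of first judicial appointment Aug 24, 1997, so the next rule applies.
Among Okafor, Quinn and Vance, alphabetically by surname: Okafor before Quinn before Vance.
Sorensen, Kapoor and Pereira are each not on senior status, so the next rule applies.
Among Sorensen, Kapoor and Pereira, by date of commission (later first): Sorensen (Apr 17, 2016) before Kapoor and Pereira (May 15, 2008).
Kapoor and Pereira both have date of first judicial appointment Mar 14, 2003, so the next rule applies.
Among Kapoor and Pereira, alphabetically by surname: Kapoor before Pereira.
Full order: Ivanova, Chaudhari, Okafor, Quinn, Vance, Sorensen, Kapoor, Pereira.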